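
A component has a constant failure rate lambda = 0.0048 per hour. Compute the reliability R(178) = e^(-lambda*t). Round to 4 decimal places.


lambda = 0.0048
t = 178
lambda * t = 0.8544
R(t) = e^(-0.8544)
R(t) = 0.4255

0.4255


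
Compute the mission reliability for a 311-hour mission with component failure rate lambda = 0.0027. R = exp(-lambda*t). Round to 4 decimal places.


lambda = 0.0027
mission_time = 311
lambda * t = 0.0027 * 311 = 0.8397
R = exp(-0.8397)
R = 0.4318

0.4318


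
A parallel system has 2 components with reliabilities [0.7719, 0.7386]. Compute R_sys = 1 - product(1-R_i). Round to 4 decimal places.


Components: [0.7719, 0.7386]
(1 - 0.7719) = 0.2281, running product = 0.2281
(1 - 0.7386) = 0.2614, running product = 0.0596
Product of (1-R_i) = 0.0596
R_sys = 1 - 0.0596 = 0.9404

0.9404


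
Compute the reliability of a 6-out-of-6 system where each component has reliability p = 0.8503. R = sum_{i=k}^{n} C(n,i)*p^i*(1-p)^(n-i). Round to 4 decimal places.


k = 6, n = 6, p = 0.8503
i=6: C(6,6)=1 * 0.8503^6 * 0.1497^0 = 0.3779
R = sum of terms = 0.3779

0.3779


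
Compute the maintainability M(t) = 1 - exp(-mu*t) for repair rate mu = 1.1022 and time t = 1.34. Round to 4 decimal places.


mu = 1.1022, t = 1.34
mu * t = 1.1022 * 1.34 = 1.4769
exp(-1.4769) = 0.2283
M(t) = 1 - 0.2283
M(t) = 0.7717

0.7717


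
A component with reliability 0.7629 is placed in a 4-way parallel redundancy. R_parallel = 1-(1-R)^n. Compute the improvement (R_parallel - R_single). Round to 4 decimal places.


R_single = 0.7629, n = 4
1 - R_single = 0.2371
(1 - R_single)^n = 0.2371^4 = 0.0032
R_parallel = 1 - 0.0032 = 0.9968
Improvement = 0.9968 - 0.7629
Improvement = 0.2339

0.2339


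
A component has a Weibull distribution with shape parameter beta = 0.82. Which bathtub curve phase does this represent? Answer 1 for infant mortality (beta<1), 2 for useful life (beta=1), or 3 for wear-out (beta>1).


beta = 0.82
Compare beta to 1:
beta < 1 => infant mortality (phase 1)
beta = 1 => useful life (phase 2)
beta > 1 => wear-out (phase 3)
Since beta = 0.82, this is infant mortality (decreasing failure rate)
Phase = 1

1


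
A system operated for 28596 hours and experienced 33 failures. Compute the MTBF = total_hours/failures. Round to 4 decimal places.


total_hours = 28596
failures = 33
MTBF = 28596 / 33
MTBF = 866.5455

866.5455


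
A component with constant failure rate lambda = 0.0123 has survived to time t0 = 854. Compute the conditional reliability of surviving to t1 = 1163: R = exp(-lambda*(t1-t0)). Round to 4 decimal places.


lambda = 0.0123
t0 = 854, t1 = 1163
t1 - t0 = 309
lambda * (t1-t0) = 0.0123 * 309 = 3.8007
R = exp(-3.8007)
R = 0.0224

0.0224


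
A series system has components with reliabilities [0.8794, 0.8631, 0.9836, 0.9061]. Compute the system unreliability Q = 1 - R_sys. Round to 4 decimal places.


Components: [0.8794, 0.8631, 0.9836, 0.9061]
After component 1: product = 0.8794
After component 2: product = 0.759
After component 3: product = 0.7466
After component 4: product = 0.6765
R_sys = 0.6765
Q = 1 - 0.6765 = 0.3235

0.3235


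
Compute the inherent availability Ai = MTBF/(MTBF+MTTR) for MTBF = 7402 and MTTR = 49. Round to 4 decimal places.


MTBF = 7402
MTTR = 49
MTBF + MTTR = 7451
Ai = 7402 / 7451
Ai = 0.9934

0.9934


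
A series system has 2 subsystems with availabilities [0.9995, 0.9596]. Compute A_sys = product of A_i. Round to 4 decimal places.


Subsystems: [0.9995, 0.9596]
After subsystem 1 (A=0.9995): product = 0.9995
After subsystem 2 (A=0.9596): product = 0.9591
A_sys = 0.9591

0.9591


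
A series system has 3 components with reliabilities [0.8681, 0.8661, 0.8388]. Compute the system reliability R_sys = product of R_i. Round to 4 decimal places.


Components: [0.8681, 0.8661, 0.8388]
After component 1 (R=0.8681): product = 0.8681
After component 2 (R=0.8661): product = 0.7519
After component 3 (R=0.8388): product = 0.6307
R_sys = 0.6307

0.6307


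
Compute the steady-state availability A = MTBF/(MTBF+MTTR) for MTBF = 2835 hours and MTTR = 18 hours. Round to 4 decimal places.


MTBF = 2835
MTTR = 18
MTBF + MTTR = 2853
A = 2835 / 2853
A = 0.9937

0.9937


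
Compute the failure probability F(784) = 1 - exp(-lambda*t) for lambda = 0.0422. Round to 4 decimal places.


lambda = 0.0422, t = 784
lambda * t = 33.0848
exp(-33.0848) = 0.0
F(t) = 1 - 0.0
F(t) = 1.0

1.0


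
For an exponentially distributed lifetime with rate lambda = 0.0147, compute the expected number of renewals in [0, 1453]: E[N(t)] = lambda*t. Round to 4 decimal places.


lambda = 0.0147
t = 1453
E[N(t)] = lambda * t
E[N(t)] = 0.0147 * 1453
E[N(t)] = 21.3591

21.3591


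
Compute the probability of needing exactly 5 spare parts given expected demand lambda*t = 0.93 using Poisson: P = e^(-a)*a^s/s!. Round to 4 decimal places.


a = 0.93, s = 5
e^(-a) = e^(-0.93) = 0.3946
a^s = 0.93^5 = 0.6957
s! = 120
P = 0.3946 * 0.6957 / 120
P = 0.0023

0.0023


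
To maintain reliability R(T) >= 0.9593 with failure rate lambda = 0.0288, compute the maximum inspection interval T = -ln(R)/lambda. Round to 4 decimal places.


R_target = 0.9593
lambda = 0.0288
-ln(0.9593) = 0.0416
T = 0.0416 / 0.0288
T = 1.4428

1.4428


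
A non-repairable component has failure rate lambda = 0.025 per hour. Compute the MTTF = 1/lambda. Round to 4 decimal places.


lambda = 0.025
MTTF = 1 / 0.025
MTTF = 40.0

40.0


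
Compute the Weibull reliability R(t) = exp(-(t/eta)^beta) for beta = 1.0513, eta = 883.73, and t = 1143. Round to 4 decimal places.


beta = 1.0513, eta = 883.73, t = 1143
t/eta = 1143 / 883.73 = 1.2934
(t/eta)^beta = 1.2934^1.0513 = 1.3106
R(t) = exp(-1.3106)
R(t) = 0.2697

0.2697


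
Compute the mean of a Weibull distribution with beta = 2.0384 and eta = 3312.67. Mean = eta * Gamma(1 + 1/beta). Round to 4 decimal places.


beta = 2.0384, eta = 3312.67
1/beta = 0.4906
1 + 1/beta = 1.4906
Gamma(1.4906) = 0.886
Mean = 3312.67 * 0.886
Mean = 2934.8905

2934.8905


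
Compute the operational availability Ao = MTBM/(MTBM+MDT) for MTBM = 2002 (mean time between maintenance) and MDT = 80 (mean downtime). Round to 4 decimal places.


MTBM = 2002
MDT = 80
MTBM + MDT = 2082
Ao = 2002 / 2082
Ao = 0.9616

0.9616


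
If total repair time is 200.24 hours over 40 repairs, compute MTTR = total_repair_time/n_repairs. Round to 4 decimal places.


total_repair_time = 200.24
n_repairs = 40
MTTR = 200.24 / 40
MTTR = 5.006

5.006


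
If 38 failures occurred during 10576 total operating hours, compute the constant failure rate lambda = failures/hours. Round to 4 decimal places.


failures = 38
total_hours = 10576
lambda = 38 / 10576
lambda = 0.0036

0.0036


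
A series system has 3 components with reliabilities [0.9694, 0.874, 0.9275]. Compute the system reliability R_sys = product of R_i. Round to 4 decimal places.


Components: [0.9694, 0.874, 0.9275]
After component 1 (R=0.9694): product = 0.9694
After component 2 (R=0.874): product = 0.8473
After component 3 (R=0.9275): product = 0.7858
R_sys = 0.7858

0.7858


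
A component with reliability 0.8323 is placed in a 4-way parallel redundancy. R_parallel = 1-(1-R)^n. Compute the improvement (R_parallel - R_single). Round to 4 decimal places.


R_single = 0.8323, n = 4
1 - R_single = 0.1677
(1 - R_single)^n = 0.1677^4 = 0.0008
R_parallel = 1 - 0.0008 = 0.9992
Improvement = 0.9992 - 0.8323
Improvement = 0.1669

0.1669


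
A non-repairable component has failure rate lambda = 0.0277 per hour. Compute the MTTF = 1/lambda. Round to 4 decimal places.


lambda = 0.0277
MTTF = 1 / 0.0277
MTTF = 36.1011

36.1011


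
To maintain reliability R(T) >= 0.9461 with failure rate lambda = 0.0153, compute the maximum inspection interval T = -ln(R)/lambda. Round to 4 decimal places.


R_target = 0.9461
lambda = 0.0153
-ln(0.9461) = 0.0554
T = 0.0554 / 0.0153
T = 3.6214

3.6214


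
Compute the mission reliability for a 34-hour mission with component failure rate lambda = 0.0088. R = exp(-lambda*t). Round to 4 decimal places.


lambda = 0.0088
mission_time = 34
lambda * t = 0.0088 * 34 = 0.2992
R = exp(-0.2992)
R = 0.7414

0.7414


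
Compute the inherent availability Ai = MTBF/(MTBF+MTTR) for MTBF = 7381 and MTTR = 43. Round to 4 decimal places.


MTBF = 7381
MTTR = 43
MTBF + MTTR = 7424
Ai = 7381 / 7424
Ai = 0.9942

0.9942


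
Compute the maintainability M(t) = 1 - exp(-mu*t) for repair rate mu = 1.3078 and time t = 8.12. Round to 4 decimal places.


mu = 1.3078, t = 8.12
mu * t = 1.3078 * 8.12 = 10.6193
exp(-10.6193) = 0.0
M(t) = 1 - 0.0
M(t) = 1.0

1.0


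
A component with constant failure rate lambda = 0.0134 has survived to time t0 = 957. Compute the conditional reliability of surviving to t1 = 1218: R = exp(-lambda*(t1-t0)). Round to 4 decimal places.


lambda = 0.0134
t0 = 957, t1 = 1218
t1 - t0 = 261
lambda * (t1-t0) = 0.0134 * 261 = 3.4974
R = exp(-3.4974)
R = 0.0303

0.0303


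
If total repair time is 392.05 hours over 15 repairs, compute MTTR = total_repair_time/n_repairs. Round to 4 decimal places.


total_repair_time = 392.05
n_repairs = 15
MTTR = 392.05 / 15
MTTR = 26.1367

26.1367


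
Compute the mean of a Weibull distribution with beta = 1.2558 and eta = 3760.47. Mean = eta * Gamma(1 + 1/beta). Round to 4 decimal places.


beta = 1.2558, eta = 3760.47
1/beta = 0.7963
1 + 1/beta = 1.7963
Gamma(1.7963) = 0.9304
Mean = 3760.47 * 0.9304
Mean = 3498.7722

3498.7722


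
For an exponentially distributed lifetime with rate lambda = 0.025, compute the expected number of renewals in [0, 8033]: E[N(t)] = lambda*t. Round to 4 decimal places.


lambda = 0.025
t = 8033
E[N(t)] = lambda * t
E[N(t)] = 0.025 * 8033
E[N(t)] = 200.825

200.825


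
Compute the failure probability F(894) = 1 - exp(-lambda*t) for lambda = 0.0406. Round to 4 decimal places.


lambda = 0.0406, t = 894
lambda * t = 36.2964
exp(-36.2964) = 0.0
F(t) = 1 - 0.0
F(t) = 1.0

1.0


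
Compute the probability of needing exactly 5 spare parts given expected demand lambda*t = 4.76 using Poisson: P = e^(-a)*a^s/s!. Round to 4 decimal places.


a = 4.76, s = 5
e^(-a) = e^(-4.76) = 0.0086
a^s = 4.76^5 = 2443.6261
s! = 120
P = 0.0086 * 2443.6261 / 120
P = 0.1744

0.1744


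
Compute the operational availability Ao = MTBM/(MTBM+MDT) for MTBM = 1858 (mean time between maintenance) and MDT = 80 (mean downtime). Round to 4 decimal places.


MTBM = 1858
MDT = 80
MTBM + MDT = 1938
Ao = 1858 / 1938
Ao = 0.9587

0.9587


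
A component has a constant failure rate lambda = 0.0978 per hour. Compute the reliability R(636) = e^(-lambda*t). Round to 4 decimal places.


lambda = 0.0978
t = 636
lambda * t = 62.2008
R(t) = e^(-62.2008)
R(t) = 0.0

0.0


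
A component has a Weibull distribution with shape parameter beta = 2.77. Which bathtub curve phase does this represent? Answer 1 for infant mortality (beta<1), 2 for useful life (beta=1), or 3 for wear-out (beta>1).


beta = 2.77
Compare beta to 1:
beta < 1 => infant mortality (phase 1)
beta = 1 => useful life (phase 2)
beta > 1 => wear-out (phase 3)
Since beta = 2.77, this is wear-out (increasing failure rate)
Phase = 3

3


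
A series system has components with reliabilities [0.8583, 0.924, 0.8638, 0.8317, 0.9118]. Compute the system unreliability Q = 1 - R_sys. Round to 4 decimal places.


Components: [0.8583, 0.924, 0.8638, 0.8317, 0.9118]
After component 1: product = 0.8583
After component 2: product = 0.7931
After component 3: product = 0.6851
After component 4: product = 0.5698
After component 5: product = 0.5195
R_sys = 0.5195
Q = 1 - 0.5195 = 0.4805

0.4805


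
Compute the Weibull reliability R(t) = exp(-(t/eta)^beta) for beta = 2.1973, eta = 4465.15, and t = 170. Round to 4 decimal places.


beta = 2.1973, eta = 4465.15, t = 170
t/eta = 170 / 4465.15 = 0.0381
(t/eta)^beta = 0.0381^2.1973 = 0.0008
R(t) = exp(-0.0008)
R(t) = 0.9992

0.9992


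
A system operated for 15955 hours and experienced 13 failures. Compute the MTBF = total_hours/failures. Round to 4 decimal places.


total_hours = 15955
failures = 13
MTBF = 15955 / 13
MTBF = 1227.3077

1227.3077


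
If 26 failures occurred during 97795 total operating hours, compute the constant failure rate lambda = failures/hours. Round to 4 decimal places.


failures = 26
total_hours = 97795
lambda = 26 / 97795
lambda = 0.0003

0.0003


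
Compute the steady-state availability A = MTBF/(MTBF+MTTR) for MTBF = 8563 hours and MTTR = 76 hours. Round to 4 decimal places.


MTBF = 8563
MTTR = 76
MTBF + MTTR = 8639
A = 8563 / 8639
A = 0.9912

0.9912


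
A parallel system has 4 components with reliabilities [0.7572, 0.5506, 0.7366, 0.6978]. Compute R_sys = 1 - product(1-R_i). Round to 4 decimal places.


Components: [0.7572, 0.5506, 0.7366, 0.6978]
(1 - 0.7572) = 0.2428, running product = 0.2428
(1 - 0.5506) = 0.4494, running product = 0.1091
(1 - 0.7366) = 0.2634, running product = 0.0287
(1 - 0.6978) = 0.3022, running product = 0.0087
Product of (1-R_i) = 0.0087
R_sys = 1 - 0.0087 = 0.9913

0.9913


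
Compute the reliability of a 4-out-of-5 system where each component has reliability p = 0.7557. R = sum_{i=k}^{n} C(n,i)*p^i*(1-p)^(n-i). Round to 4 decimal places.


k = 4, n = 5, p = 0.7557
i=4: C(5,4)=5 * 0.7557^4 * 0.2443^1 = 0.3984
i=5: C(5,5)=1 * 0.7557^5 * 0.2443^0 = 0.2465
R = sum of terms = 0.6448

0.6448


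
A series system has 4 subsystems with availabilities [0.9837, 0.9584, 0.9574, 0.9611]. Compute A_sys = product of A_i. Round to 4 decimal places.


Subsystems: [0.9837, 0.9584, 0.9574, 0.9611]
After subsystem 1 (A=0.9837): product = 0.9837
After subsystem 2 (A=0.9584): product = 0.9428
After subsystem 3 (A=0.9574): product = 0.9026
After subsystem 4 (A=0.9611): product = 0.8675
A_sys = 0.8675

0.8675


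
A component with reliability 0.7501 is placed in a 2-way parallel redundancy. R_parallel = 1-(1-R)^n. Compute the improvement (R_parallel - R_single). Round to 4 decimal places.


R_single = 0.7501, n = 2
1 - R_single = 0.2499
(1 - R_single)^n = 0.2499^2 = 0.0625
R_parallel = 1 - 0.0625 = 0.9375
Improvement = 0.9375 - 0.7501
Improvement = 0.1874

0.1874


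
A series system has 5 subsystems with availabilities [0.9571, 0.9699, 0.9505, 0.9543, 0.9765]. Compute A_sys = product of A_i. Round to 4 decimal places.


Subsystems: [0.9571, 0.9699, 0.9505, 0.9543, 0.9765]
After subsystem 1 (A=0.9571): product = 0.9571
After subsystem 2 (A=0.9699): product = 0.9283
After subsystem 3 (A=0.9505): product = 0.8823
After subsystem 4 (A=0.9543): product = 0.842
After subsystem 5 (A=0.9765): product = 0.8222
A_sys = 0.8222

0.8222


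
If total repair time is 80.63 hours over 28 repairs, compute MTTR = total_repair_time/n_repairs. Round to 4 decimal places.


total_repair_time = 80.63
n_repairs = 28
MTTR = 80.63 / 28
MTTR = 2.8796

2.8796


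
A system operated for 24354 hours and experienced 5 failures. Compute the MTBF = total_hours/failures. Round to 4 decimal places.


total_hours = 24354
failures = 5
MTBF = 24354 / 5
MTBF = 4870.8

4870.8


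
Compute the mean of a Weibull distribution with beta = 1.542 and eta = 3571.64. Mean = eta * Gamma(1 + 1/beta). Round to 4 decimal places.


beta = 1.542, eta = 3571.64
1/beta = 0.6485
1 + 1/beta = 1.6485
Gamma(1.6485) = 0.8999
Mean = 3571.64 * 0.8999
Mean = 3214.0901

3214.0901


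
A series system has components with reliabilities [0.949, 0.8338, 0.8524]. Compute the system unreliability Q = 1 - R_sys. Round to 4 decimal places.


Components: [0.949, 0.8338, 0.8524]
After component 1: product = 0.949
After component 2: product = 0.7913
After component 3: product = 0.6745
R_sys = 0.6745
Q = 1 - 0.6745 = 0.3255

0.3255


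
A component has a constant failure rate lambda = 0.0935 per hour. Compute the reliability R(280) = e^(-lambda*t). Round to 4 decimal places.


lambda = 0.0935
t = 280
lambda * t = 26.18
R(t) = e^(-26.18)
R(t) = 0.0

0.0


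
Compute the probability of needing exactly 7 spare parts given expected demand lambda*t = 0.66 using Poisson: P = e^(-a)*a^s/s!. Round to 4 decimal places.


a = 0.66, s = 7
e^(-a) = e^(-0.66) = 0.5169
a^s = 0.66^7 = 0.0546
s! = 5040
P = 0.5169 * 0.0546 / 5040
P = 0.0

0.0


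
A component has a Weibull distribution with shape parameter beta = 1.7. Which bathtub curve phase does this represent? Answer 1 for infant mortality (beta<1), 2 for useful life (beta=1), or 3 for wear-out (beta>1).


beta = 1.7
Compare beta to 1:
beta < 1 => infant mortality (phase 1)
beta = 1 => useful life (phase 2)
beta > 1 => wear-out (phase 3)
Since beta = 1.7, this is wear-out (increasing failure rate)
Phase = 3

3


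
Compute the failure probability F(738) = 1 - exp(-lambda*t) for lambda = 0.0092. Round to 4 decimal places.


lambda = 0.0092, t = 738
lambda * t = 6.7896
exp(-6.7896) = 0.0011
F(t) = 1 - 0.0011
F(t) = 0.9989

0.9989


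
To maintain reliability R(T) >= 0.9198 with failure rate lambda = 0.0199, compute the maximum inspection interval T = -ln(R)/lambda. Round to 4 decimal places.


R_target = 0.9198
lambda = 0.0199
-ln(0.9198) = 0.0836
T = 0.0836 / 0.0199
T = 4.201

4.201


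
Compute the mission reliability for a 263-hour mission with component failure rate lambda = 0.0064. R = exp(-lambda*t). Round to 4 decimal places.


lambda = 0.0064
mission_time = 263
lambda * t = 0.0064 * 263 = 1.6832
R = exp(-1.6832)
R = 0.1858

0.1858


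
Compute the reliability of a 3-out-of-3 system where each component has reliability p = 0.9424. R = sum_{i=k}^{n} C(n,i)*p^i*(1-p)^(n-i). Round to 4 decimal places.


k = 3, n = 3, p = 0.9424
i=3: C(3,3)=1 * 0.9424^3 * 0.0576^0 = 0.837
R = sum of terms = 0.837

0.837


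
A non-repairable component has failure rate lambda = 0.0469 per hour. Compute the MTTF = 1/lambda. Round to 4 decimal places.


lambda = 0.0469
MTTF = 1 / 0.0469
MTTF = 21.322

21.322


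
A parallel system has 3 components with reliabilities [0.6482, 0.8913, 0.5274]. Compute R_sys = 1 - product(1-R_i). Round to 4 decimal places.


Components: [0.6482, 0.8913, 0.5274]
(1 - 0.6482) = 0.3518, running product = 0.3518
(1 - 0.8913) = 0.1087, running product = 0.0382
(1 - 0.5274) = 0.4726, running product = 0.0181
Product of (1-R_i) = 0.0181
R_sys = 1 - 0.0181 = 0.9819

0.9819


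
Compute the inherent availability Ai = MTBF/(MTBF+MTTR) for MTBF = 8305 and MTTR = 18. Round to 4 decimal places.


MTBF = 8305
MTTR = 18
MTBF + MTTR = 8323
Ai = 8305 / 8323
Ai = 0.9978

0.9978


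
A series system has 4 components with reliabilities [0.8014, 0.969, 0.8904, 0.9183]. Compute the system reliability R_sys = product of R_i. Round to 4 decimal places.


Components: [0.8014, 0.969, 0.8904, 0.9183]
After component 1 (R=0.8014): product = 0.8014
After component 2 (R=0.969): product = 0.7766
After component 3 (R=0.8904): product = 0.6914
After component 4 (R=0.9183): product = 0.635
R_sys = 0.635

0.635


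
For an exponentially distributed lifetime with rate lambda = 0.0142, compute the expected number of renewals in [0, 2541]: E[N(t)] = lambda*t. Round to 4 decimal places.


lambda = 0.0142
t = 2541
E[N(t)] = lambda * t
E[N(t)] = 0.0142 * 2541
E[N(t)] = 36.0822

36.0822


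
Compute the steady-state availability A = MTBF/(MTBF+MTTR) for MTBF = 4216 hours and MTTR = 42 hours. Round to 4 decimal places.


MTBF = 4216
MTTR = 42
MTBF + MTTR = 4258
A = 4216 / 4258
A = 0.9901

0.9901


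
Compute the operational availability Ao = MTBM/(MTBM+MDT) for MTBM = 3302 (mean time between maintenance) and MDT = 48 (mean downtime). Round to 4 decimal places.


MTBM = 3302
MDT = 48
MTBM + MDT = 3350
Ao = 3302 / 3350
Ao = 0.9857

0.9857


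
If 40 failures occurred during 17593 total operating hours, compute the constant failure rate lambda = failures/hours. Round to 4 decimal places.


failures = 40
total_hours = 17593
lambda = 40 / 17593
lambda = 0.0023

0.0023


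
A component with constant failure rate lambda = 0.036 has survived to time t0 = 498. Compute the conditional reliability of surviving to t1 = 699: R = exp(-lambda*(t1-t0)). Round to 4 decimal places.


lambda = 0.036
t0 = 498, t1 = 699
t1 - t0 = 201
lambda * (t1-t0) = 0.036 * 201 = 7.236
R = exp(-7.236)
R = 0.0007

0.0007


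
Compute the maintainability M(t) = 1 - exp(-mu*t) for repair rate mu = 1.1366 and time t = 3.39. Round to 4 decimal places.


mu = 1.1366, t = 3.39
mu * t = 1.1366 * 3.39 = 3.8531
exp(-3.8531) = 0.0212
M(t) = 1 - 0.0212
M(t) = 0.9788

0.9788


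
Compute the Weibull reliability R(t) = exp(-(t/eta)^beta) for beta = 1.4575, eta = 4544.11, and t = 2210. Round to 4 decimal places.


beta = 1.4575, eta = 4544.11, t = 2210
t/eta = 2210 / 4544.11 = 0.4863
(t/eta)^beta = 0.4863^1.4575 = 0.3497
R(t) = exp(-0.3497)
R(t) = 0.7049

0.7049


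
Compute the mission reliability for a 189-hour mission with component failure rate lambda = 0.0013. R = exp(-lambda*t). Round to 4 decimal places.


lambda = 0.0013
mission_time = 189
lambda * t = 0.0013 * 189 = 0.2457
R = exp(-0.2457)
R = 0.7822

0.7822


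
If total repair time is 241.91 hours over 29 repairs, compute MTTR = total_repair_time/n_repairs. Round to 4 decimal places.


total_repair_time = 241.91
n_repairs = 29
MTTR = 241.91 / 29
MTTR = 8.3417

8.3417


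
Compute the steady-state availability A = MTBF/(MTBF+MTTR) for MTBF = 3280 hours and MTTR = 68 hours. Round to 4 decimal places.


MTBF = 3280
MTTR = 68
MTBF + MTTR = 3348
A = 3280 / 3348
A = 0.9797

0.9797


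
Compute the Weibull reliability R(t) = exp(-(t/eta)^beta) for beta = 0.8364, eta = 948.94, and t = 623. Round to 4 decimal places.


beta = 0.8364, eta = 948.94, t = 623
t/eta = 623 / 948.94 = 0.6565
(t/eta)^beta = 0.6565^0.8364 = 0.7033
R(t) = exp(-0.7033)
R(t) = 0.4949

0.4949


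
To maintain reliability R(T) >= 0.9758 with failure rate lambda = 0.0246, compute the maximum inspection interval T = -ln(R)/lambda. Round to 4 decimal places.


R_target = 0.9758
lambda = 0.0246
-ln(0.9758) = 0.0245
T = 0.0245 / 0.0246
T = 0.9958

0.9958


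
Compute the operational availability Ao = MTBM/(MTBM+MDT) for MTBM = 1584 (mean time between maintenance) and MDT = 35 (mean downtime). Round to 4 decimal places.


MTBM = 1584
MDT = 35
MTBM + MDT = 1619
Ao = 1584 / 1619
Ao = 0.9784

0.9784


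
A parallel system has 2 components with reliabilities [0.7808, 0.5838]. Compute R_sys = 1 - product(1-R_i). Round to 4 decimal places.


Components: [0.7808, 0.5838]
(1 - 0.7808) = 0.2192, running product = 0.2192
(1 - 0.5838) = 0.4162, running product = 0.0912
Product of (1-R_i) = 0.0912
R_sys = 1 - 0.0912 = 0.9088

0.9088


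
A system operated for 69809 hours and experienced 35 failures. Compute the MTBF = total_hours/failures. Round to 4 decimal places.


total_hours = 69809
failures = 35
MTBF = 69809 / 35
MTBF = 1994.5429

1994.5429


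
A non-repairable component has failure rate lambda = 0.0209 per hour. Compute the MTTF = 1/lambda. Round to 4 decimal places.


lambda = 0.0209
MTTF = 1 / 0.0209
MTTF = 47.8469

47.8469


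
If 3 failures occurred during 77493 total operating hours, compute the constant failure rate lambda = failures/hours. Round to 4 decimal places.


failures = 3
total_hours = 77493
lambda = 3 / 77493
lambda = 0.0

0.0


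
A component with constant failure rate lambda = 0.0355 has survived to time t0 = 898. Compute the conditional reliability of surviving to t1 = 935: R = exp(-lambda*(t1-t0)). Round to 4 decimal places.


lambda = 0.0355
t0 = 898, t1 = 935
t1 - t0 = 37
lambda * (t1-t0) = 0.0355 * 37 = 1.3135
R = exp(-1.3135)
R = 0.2689

0.2689


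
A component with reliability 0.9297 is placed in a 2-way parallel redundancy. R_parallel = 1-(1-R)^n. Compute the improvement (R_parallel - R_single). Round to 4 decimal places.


R_single = 0.9297, n = 2
1 - R_single = 0.0703
(1 - R_single)^n = 0.0703^2 = 0.0049
R_parallel = 1 - 0.0049 = 0.9951
Improvement = 0.9951 - 0.9297
Improvement = 0.0654

0.0654


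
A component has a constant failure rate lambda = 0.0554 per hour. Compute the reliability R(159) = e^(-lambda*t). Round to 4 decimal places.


lambda = 0.0554
t = 159
lambda * t = 8.8086
R(t) = e^(-8.8086)
R(t) = 0.0001

0.0001


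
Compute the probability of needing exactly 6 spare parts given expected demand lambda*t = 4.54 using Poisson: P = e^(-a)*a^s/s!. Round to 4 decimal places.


a = 4.54, s = 6
e^(-a) = e^(-4.54) = 0.0107
a^s = 4.54^6 = 8756.592
s! = 720
P = 0.0107 * 8756.592 / 720
P = 0.1298

0.1298


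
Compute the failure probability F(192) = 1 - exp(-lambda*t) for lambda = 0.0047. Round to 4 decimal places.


lambda = 0.0047, t = 192
lambda * t = 0.9024
exp(-0.9024) = 0.4056
F(t) = 1 - 0.4056
F(t) = 0.5944

0.5944


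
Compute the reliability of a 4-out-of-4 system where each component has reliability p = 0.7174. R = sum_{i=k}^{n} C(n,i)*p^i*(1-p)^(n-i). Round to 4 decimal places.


k = 4, n = 4, p = 0.7174
i=4: C(4,4)=1 * 0.7174^4 * 0.2826^0 = 0.2649
R = sum of terms = 0.2649

0.2649


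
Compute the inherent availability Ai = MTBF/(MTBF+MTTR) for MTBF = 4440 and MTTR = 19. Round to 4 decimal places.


MTBF = 4440
MTTR = 19
MTBF + MTTR = 4459
Ai = 4440 / 4459
Ai = 0.9957

0.9957


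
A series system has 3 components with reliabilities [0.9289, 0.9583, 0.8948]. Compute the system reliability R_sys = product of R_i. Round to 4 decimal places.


Components: [0.9289, 0.9583, 0.8948]
After component 1 (R=0.9289): product = 0.9289
After component 2 (R=0.9583): product = 0.8902
After component 3 (R=0.8948): product = 0.7965
R_sys = 0.7965

0.7965


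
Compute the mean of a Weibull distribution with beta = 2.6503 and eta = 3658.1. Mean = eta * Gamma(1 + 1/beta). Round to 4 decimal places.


beta = 2.6503, eta = 3658.1
1/beta = 0.3773
1 + 1/beta = 1.3773
Gamma(1.3773) = 0.8887
Mean = 3658.1 * 0.8887
Mean = 3251.0863

3251.0863


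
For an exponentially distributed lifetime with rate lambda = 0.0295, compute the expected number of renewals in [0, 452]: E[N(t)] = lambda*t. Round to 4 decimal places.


lambda = 0.0295
t = 452
E[N(t)] = lambda * t
E[N(t)] = 0.0295 * 452
E[N(t)] = 13.334

13.334


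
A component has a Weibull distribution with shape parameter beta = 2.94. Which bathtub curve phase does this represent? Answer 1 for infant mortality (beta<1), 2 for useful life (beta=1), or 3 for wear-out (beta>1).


beta = 2.94
Compare beta to 1:
beta < 1 => infant mortality (phase 1)
beta = 1 => useful life (phase 2)
beta > 1 => wear-out (phase 3)
Since beta = 2.94, this is wear-out (increasing failure rate)
Phase = 3

3


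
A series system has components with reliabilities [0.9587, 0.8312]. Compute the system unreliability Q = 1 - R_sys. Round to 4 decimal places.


Components: [0.9587, 0.8312]
After component 1: product = 0.9587
After component 2: product = 0.7969
R_sys = 0.7969
Q = 1 - 0.7969 = 0.2031

0.2031


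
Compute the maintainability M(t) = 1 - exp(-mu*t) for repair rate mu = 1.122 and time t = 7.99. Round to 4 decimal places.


mu = 1.122, t = 7.99
mu * t = 1.122 * 7.99 = 8.9648
exp(-8.9648) = 0.0001
M(t) = 1 - 0.0001
M(t) = 0.9999

0.9999


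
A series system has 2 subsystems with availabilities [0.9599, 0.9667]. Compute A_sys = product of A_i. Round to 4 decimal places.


Subsystems: [0.9599, 0.9667]
After subsystem 1 (A=0.9599): product = 0.9599
After subsystem 2 (A=0.9667): product = 0.9279
A_sys = 0.9279

0.9279


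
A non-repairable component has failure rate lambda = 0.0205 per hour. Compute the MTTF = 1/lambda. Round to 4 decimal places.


lambda = 0.0205
MTTF = 1 / 0.0205
MTTF = 48.7805

48.7805


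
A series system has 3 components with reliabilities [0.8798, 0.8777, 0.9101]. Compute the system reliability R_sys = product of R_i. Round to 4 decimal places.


Components: [0.8798, 0.8777, 0.9101]
After component 1 (R=0.8798): product = 0.8798
After component 2 (R=0.8777): product = 0.7722
After component 3 (R=0.9101): product = 0.7028
R_sys = 0.7028

0.7028


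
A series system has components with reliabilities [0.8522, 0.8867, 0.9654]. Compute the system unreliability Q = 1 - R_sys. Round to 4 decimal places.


Components: [0.8522, 0.8867, 0.9654]
After component 1: product = 0.8522
After component 2: product = 0.7556
After component 3: product = 0.7295
R_sys = 0.7295
Q = 1 - 0.7295 = 0.2705

0.2705


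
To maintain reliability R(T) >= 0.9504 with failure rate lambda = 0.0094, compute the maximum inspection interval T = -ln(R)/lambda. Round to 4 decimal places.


R_target = 0.9504
lambda = 0.0094
-ln(0.9504) = 0.0509
T = 0.0509 / 0.0094
T = 5.412

5.412


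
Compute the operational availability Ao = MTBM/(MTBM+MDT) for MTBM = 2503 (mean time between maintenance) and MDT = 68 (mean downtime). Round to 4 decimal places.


MTBM = 2503
MDT = 68
MTBM + MDT = 2571
Ao = 2503 / 2571
Ao = 0.9736

0.9736


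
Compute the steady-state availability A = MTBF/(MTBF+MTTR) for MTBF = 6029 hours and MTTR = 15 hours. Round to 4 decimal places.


MTBF = 6029
MTTR = 15
MTBF + MTTR = 6044
A = 6029 / 6044
A = 0.9975

0.9975


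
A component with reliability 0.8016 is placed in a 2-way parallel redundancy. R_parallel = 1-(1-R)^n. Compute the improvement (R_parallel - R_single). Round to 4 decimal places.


R_single = 0.8016, n = 2
1 - R_single = 0.1984
(1 - R_single)^n = 0.1984^2 = 0.0394
R_parallel = 1 - 0.0394 = 0.9606
Improvement = 0.9606 - 0.8016
Improvement = 0.159

0.159


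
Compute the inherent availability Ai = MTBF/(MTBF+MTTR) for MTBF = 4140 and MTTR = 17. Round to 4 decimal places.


MTBF = 4140
MTTR = 17
MTBF + MTTR = 4157
Ai = 4140 / 4157
Ai = 0.9959

0.9959


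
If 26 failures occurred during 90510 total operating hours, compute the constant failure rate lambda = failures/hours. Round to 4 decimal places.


failures = 26
total_hours = 90510
lambda = 26 / 90510
lambda = 0.0003

0.0003


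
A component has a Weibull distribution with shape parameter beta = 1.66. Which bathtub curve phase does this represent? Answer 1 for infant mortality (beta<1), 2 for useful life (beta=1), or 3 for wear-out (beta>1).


beta = 1.66
Compare beta to 1:
beta < 1 => infant mortality (phase 1)
beta = 1 => useful life (phase 2)
beta > 1 => wear-out (phase 3)
Since beta = 1.66, this is wear-out (increasing failure rate)
Phase = 3

3


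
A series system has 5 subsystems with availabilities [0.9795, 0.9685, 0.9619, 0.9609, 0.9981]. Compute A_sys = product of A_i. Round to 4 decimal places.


Subsystems: [0.9795, 0.9685, 0.9619, 0.9609, 0.9981]
After subsystem 1 (A=0.9795): product = 0.9795
After subsystem 2 (A=0.9685): product = 0.9486
After subsystem 3 (A=0.9619): product = 0.9125
After subsystem 4 (A=0.9609): product = 0.8768
After subsystem 5 (A=0.9981): product = 0.8752
A_sys = 0.8752

0.8752


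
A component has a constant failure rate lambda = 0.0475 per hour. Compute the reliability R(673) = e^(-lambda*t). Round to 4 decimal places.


lambda = 0.0475
t = 673
lambda * t = 31.9675
R(t) = e^(-31.9675)
R(t) = 0.0

0.0


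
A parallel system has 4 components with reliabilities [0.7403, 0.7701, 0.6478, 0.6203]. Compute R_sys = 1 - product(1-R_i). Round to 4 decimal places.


Components: [0.7403, 0.7701, 0.6478, 0.6203]
(1 - 0.7403) = 0.2597, running product = 0.2597
(1 - 0.7701) = 0.2299, running product = 0.0597
(1 - 0.6478) = 0.3522, running product = 0.021
(1 - 0.6203) = 0.3797, running product = 0.008
Product of (1-R_i) = 0.008
R_sys = 1 - 0.008 = 0.992

0.992


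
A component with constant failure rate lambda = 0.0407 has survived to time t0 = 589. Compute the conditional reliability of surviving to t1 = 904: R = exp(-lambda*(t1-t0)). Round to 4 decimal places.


lambda = 0.0407
t0 = 589, t1 = 904
t1 - t0 = 315
lambda * (t1-t0) = 0.0407 * 315 = 12.8205
R = exp(-12.8205)
R = 0.0

0.0


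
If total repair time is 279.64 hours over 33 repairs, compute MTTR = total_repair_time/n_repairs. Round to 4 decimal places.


total_repair_time = 279.64
n_repairs = 33
MTTR = 279.64 / 33
MTTR = 8.4739

8.4739


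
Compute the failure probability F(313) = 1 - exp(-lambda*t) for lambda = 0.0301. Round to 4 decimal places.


lambda = 0.0301, t = 313
lambda * t = 9.4213
exp(-9.4213) = 0.0001
F(t) = 1 - 0.0001
F(t) = 0.9999

0.9999


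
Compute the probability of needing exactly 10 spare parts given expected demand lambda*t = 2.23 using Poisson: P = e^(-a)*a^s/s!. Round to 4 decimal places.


a = 2.23, s = 10
e^(-a) = e^(-2.23) = 0.1075
a^s = 2.23^10 = 3041.2256
s! = 3628800
P = 0.1075 * 3041.2256 / 3628800
P = 0.0001

0.0001


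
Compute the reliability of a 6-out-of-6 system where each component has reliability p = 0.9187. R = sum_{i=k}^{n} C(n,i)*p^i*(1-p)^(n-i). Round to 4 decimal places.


k = 6, n = 6, p = 0.9187
i=6: C(6,6)=1 * 0.9187^6 * 0.0813^0 = 0.6012
R = sum of terms = 0.6012

0.6012


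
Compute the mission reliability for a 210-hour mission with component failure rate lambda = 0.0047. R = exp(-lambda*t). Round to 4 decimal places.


lambda = 0.0047
mission_time = 210
lambda * t = 0.0047 * 210 = 0.987
R = exp(-0.987)
R = 0.3727

0.3727


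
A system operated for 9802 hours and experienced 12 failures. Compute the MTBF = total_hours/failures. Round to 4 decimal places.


total_hours = 9802
failures = 12
MTBF = 9802 / 12
MTBF = 816.8333

816.8333


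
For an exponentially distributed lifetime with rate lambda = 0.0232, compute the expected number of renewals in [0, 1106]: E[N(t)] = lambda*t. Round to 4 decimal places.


lambda = 0.0232
t = 1106
E[N(t)] = lambda * t
E[N(t)] = 0.0232 * 1106
E[N(t)] = 25.6592

25.6592


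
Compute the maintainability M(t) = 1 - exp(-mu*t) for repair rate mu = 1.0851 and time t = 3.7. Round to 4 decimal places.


mu = 1.0851, t = 3.7
mu * t = 1.0851 * 3.7 = 4.0149
exp(-4.0149) = 0.018
M(t) = 1 - 0.018
M(t) = 0.982

0.982


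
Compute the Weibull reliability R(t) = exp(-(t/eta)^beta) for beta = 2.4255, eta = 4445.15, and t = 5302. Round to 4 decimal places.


beta = 2.4255, eta = 4445.15, t = 5302
t/eta = 5302 / 4445.15 = 1.1928
(t/eta)^beta = 1.1928^2.4255 = 1.5335
R(t) = exp(-1.5335)
R(t) = 0.2158

0.2158


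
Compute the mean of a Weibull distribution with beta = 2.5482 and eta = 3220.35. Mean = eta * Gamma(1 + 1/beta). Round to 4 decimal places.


beta = 2.5482, eta = 3220.35
1/beta = 0.3924
1 + 1/beta = 1.3924
Gamma(1.3924) = 0.8877
Mean = 3220.35 * 0.8877
Mean = 2858.7115

2858.7115


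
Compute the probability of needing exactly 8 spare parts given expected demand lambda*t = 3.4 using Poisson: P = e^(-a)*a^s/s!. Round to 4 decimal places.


a = 3.4, s = 8
e^(-a) = e^(-3.4) = 0.0334
a^s = 3.4^8 = 17857.939
s! = 40320
P = 0.0334 * 17857.939 / 40320
P = 0.0148

0.0148


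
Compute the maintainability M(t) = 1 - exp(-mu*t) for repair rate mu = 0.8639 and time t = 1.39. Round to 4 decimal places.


mu = 0.8639, t = 1.39
mu * t = 0.8639 * 1.39 = 1.2008
exp(-1.2008) = 0.3009
M(t) = 1 - 0.3009
M(t) = 0.6991

0.6991


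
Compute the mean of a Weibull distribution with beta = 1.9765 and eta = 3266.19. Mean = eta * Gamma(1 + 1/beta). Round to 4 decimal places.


beta = 1.9765, eta = 3266.19
1/beta = 0.5059
1 + 1/beta = 1.5059
Gamma(1.5059) = 0.8864
Mean = 3266.19 * 0.8864
Mean = 2895.2612

2895.2612


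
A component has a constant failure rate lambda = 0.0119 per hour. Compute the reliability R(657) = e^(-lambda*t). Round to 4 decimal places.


lambda = 0.0119
t = 657
lambda * t = 7.8183
R(t) = e^(-7.8183)
R(t) = 0.0004

0.0004


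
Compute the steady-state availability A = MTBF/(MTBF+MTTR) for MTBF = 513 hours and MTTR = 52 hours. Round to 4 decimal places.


MTBF = 513
MTTR = 52
MTBF + MTTR = 565
A = 513 / 565
A = 0.908

0.908


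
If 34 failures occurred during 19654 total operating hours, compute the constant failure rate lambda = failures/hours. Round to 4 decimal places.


failures = 34
total_hours = 19654
lambda = 34 / 19654
lambda = 0.0017

0.0017


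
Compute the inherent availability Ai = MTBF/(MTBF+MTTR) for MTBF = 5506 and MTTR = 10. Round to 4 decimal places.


MTBF = 5506
MTTR = 10
MTBF + MTTR = 5516
Ai = 5506 / 5516
Ai = 0.9982

0.9982


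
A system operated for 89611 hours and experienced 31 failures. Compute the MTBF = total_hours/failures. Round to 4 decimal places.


total_hours = 89611
failures = 31
MTBF = 89611 / 31
MTBF = 2890.6774

2890.6774


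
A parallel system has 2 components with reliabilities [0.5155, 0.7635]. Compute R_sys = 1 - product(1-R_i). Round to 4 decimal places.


Components: [0.5155, 0.7635]
(1 - 0.5155) = 0.4845, running product = 0.4845
(1 - 0.7635) = 0.2365, running product = 0.1146
Product of (1-R_i) = 0.1146
R_sys = 1 - 0.1146 = 0.8854

0.8854


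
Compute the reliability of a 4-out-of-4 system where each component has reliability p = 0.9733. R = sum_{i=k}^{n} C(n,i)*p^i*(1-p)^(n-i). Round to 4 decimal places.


k = 4, n = 4, p = 0.9733
i=4: C(4,4)=1 * 0.9733^4 * 0.0267^0 = 0.8974
R = sum of terms = 0.8974

0.8974


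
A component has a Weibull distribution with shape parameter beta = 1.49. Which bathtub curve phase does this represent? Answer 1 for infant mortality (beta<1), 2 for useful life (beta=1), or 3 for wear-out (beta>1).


beta = 1.49
Compare beta to 1:
beta < 1 => infant mortality (phase 1)
beta = 1 => useful life (phase 2)
beta > 1 => wear-out (phase 3)
Since beta = 1.49, this is wear-out (increasing failure rate)
Phase = 3

3


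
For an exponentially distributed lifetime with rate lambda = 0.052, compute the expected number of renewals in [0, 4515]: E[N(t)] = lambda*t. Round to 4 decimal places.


lambda = 0.052
t = 4515
E[N(t)] = lambda * t
E[N(t)] = 0.052 * 4515
E[N(t)] = 234.78

234.78


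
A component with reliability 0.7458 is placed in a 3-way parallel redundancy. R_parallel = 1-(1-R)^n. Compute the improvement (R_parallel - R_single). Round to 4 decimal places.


R_single = 0.7458, n = 3
1 - R_single = 0.2542
(1 - R_single)^n = 0.2542^3 = 0.0164
R_parallel = 1 - 0.0164 = 0.9836
Improvement = 0.9836 - 0.7458
Improvement = 0.2378

0.2378


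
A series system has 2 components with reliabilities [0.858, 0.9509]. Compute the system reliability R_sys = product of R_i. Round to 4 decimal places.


Components: [0.858, 0.9509]
After component 1 (R=0.858): product = 0.858
After component 2 (R=0.9509): product = 0.8159
R_sys = 0.8159

0.8159


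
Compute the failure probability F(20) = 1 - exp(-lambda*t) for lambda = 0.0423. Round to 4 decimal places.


lambda = 0.0423, t = 20
lambda * t = 0.846
exp(-0.846) = 0.4291
F(t) = 1 - 0.4291
F(t) = 0.5709

0.5709


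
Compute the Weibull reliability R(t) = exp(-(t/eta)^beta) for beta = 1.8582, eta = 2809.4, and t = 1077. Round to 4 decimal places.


beta = 1.8582, eta = 2809.4, t = 1077
t/eta = 1077 / 2809.4 = 0.3834
(t/eta)^beta = 0.3834^1.8582 = 0.1684
R(t) = exp(-0.1684)
R(t) = 0.845

0.845


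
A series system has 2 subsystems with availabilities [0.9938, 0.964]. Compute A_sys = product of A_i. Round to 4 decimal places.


Subsystems: [0.9938, 0.964]
After subsystem 1 (A=0.9938): product = 0.9938
After subsystem 2 (A=0.964): product = 0.958
A_sys = 0.958

0.958


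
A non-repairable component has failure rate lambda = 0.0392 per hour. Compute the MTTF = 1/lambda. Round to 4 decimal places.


lambda = 0.0392
MTTF = 1 / 0.0392
MTTF = 25.5102

25.5102


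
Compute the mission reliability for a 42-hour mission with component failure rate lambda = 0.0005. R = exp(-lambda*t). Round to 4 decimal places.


lambda = 0.0005
mission_time = 42
lambda * t = 0.0005 * 42 = 0.021
R = exp(-0.021)
R = 0.9792

0.9792


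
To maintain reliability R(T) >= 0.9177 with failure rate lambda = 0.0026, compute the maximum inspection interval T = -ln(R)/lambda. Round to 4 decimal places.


R_target = 0.9177
lambda = 0.0026
-ln(0.9177) = 0.0859
T = 0.0859 / 0.0026
T = 33.0326

33.0326
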